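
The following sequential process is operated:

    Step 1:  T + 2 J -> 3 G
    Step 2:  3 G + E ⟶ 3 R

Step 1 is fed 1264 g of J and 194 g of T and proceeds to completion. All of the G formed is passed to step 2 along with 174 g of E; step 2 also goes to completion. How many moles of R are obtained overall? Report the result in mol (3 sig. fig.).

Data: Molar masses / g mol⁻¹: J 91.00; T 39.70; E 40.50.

12.9 mol

Step 1:
n(J) = 1264 / 91.00 = 13.89 mol
n(T) = 194.0 / 39.70 = 4.887 mol
n/ν → J: 6.945, T: 4.887; T is limiting.
n(G) produced = (3/1) × 4.887 = 14.66 mol
Step 2:
n(G) available = 14.66 mol
n(E) = 174.0 / 40.50 = 4.296 mol
n/ν → G: 4.887, E: 4.296; E is limiting.
n(R) = (3/1) × 4.296 = 12.89 mol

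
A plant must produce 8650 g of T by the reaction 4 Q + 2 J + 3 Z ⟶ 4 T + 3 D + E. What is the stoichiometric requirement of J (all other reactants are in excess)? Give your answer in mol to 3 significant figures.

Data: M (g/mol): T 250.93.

17.2 mol

n(T) = 8650 / 250.93 = 34.47 mol
n(J) = (2/4) × 34.47 = 17.24 mol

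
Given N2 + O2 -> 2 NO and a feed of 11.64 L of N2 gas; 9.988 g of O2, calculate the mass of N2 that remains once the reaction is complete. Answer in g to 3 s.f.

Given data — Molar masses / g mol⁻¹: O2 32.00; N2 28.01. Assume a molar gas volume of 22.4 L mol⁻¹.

n(N2) = 11.64 / 22.4 = 0.5196 mol
n(O2) = 9.988 / 32.00 = 0.3121 mol
n/ν → N2: 0.5196, O2: 0.3121; O2 is limiting.
N2 consumed = (1/1) × 0.3121 = 0.3121 mol
N2 remaining = 0.5196 − 0.3121 = 0.2075 mol
mass = 0.2075 × 28.01 = 5.812 g

5.81 g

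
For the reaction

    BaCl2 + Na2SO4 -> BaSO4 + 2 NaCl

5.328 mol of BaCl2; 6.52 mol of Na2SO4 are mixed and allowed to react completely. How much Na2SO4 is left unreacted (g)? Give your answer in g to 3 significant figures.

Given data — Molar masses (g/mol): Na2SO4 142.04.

169 g

n(BaCl2) = 5.328 mol
n(Na2SO4) = 6.520 mol
n/ν for BaCl2 = 5.328/1 = 5.328
n/ν for Na2SO4 = 6.520/1 = 6.520
Smallest n/ν is BaCl2 → limiting reagent.
Na2SO4 consumed = (1/1) × 5.328 = 5.328 mol
Na2SO4 remaining = 6.520 − 5.328 = 1.192 mol
mass = 1.192 × 142.04 = 169.3 g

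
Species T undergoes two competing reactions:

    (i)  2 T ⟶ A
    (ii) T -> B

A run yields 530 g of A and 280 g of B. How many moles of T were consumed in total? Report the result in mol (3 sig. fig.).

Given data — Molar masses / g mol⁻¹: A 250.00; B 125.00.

6.48 mol

n(A) = 530 / 250.00 = 2.120 mol
n(B) = 280 / 125.00 = 2.240 mol
n(T) via (i) = (2/1)×2.120 = 4.240 mol
n(T) via (ii) = (1/1)×2.240 = 2.240 mol
total n(T) = 4.240 + 2.240 = 6.480 mol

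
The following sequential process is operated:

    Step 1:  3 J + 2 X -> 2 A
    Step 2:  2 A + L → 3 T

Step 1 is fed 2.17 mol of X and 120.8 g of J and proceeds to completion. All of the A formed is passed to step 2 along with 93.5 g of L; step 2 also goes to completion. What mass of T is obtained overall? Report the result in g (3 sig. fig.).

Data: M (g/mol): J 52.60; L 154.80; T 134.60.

244 g

Step 1:
n(X) = 2.170 mol
n(J) = 120.8 / 52.60 = 2.297 mol
n/ν → X: 1.085, J: 0.7657; J is limiting.
n(A) produced = (2/3) × 2.297 = 1.531 mol
Step 2:
n(A) available = 1.531 mol
n(L) = 93.50 / 154.80 = 0.6040 mol
n/ν → A: 0.7655, L: 0.6040; L is limiting.
n(T) = (3/1) × 0.6040 = 1.812 mol
mass = 1.812 × 134.60 = 243.9 g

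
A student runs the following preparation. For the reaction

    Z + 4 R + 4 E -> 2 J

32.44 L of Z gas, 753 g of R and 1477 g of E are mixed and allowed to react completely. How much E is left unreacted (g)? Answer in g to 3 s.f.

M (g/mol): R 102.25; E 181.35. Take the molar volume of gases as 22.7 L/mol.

440 g

n(Z) = 32.44 / 22.7 = 1.429 mol
n(R) = 753.0 / 102.25 = 7.364 mol
n(E) = 1477 / 181.35 = 8.144 mol
n/ν for Z = 1.429/1 = 1.429
n/ν for R = 7.364/4 = 1.841
n/ν for E = 8.144/4 = 2.036
Smallest n/ν is Z → limiting reagent.
E consumed = (4/1) × 1.429 = 5.716 mol
E remaining = 8.144 − 5.716 = 2.428 mol
mass = 2.428 × 181.35 = 440.3 g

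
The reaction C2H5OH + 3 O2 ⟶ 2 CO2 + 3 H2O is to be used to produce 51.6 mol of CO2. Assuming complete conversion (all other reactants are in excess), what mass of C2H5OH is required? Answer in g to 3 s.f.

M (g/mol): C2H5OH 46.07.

1190 g

n(CO2) = 51.60 mol
n(C2H5OH) = (1/2) × 51.60 = 25.80 mol
mass = 25.80 × 46.07 = 1189 g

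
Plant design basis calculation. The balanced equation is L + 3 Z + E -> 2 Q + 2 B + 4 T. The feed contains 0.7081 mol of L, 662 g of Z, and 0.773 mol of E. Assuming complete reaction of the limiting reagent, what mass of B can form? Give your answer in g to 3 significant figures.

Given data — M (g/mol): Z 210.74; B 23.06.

n(L) = 0.7081 mol
n(Z) = 662.0 / 210.74 = 3.141 mol
n(E) = 0.7730 mol
n/ν for L = 0.7081/1 = 0.7081
n/ν for Z = 3.141/3 = 1.047
n/ν for E = 0.7730/1 = 0.7730
Smallest n/ν is L → limiting reagent.
n(B) = (2/1) × 0.7081 = 1.416 mol
mass = 1.416 × 23.06 = 32.65 g

32.7 g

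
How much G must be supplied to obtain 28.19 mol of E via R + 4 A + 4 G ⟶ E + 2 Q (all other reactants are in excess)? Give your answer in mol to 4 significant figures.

112.8 mol

n(E) = 28.19 mol
n(G) = (4/1) × 28.19 = 112.8 mol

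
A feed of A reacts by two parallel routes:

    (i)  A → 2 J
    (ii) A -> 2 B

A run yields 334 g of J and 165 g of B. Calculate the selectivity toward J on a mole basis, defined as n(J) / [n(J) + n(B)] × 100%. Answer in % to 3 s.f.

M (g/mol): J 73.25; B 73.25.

66.9 %

n(J) = 334 / 73.25 = 4.560 mol
n(B) = 165 / 73.25 = 2.253 mol
selectivity = 4.560/(4.560+2.253) × 100 = 66.93 %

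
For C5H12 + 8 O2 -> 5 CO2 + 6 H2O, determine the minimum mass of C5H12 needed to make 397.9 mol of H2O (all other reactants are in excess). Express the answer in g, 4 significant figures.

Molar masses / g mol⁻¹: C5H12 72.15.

4785 g

n(H2O) = 397.9 mol
n(C5H12) = (1/6) × 397.9 = 66.32 mol
mass = 66.32 × 72.15 = 4785 g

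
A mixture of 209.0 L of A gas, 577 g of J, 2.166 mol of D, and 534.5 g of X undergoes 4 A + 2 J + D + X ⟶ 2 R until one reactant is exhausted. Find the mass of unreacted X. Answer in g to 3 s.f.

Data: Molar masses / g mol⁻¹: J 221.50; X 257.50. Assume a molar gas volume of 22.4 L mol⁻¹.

199 g

n(A) = 209.0 / 22.4 = 9.330 mol
n(J) = 577.0 / 221.50 = 2.605 mol
n(D) = 2.166 mol
n(X) = 534.5 / 257.50 = 2.076 mol
n/ν → A: 2.333, J: 1.303, D: 2.166, X: 2.076; J is limiting.
X consumed = (1/2) × 2.605 = 1.303 mol
X remaining = 2.076 − 1.303 = 0.7730 mol
mass = 0.7730 × 257.50 = 199.0 g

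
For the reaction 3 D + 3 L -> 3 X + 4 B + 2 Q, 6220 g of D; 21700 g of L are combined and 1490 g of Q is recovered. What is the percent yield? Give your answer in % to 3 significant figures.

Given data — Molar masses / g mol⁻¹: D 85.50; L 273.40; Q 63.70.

n(D) = 6220 / 85.50 = 72.75 mol
n(L) = 21700 / 273.40 = 79.37 mol
n/ν for D = 72.75/3 = 24.25
n/ν for L = 79.37/3 = 26.46
Smallest n/ν is D → limiting reagent.
theoretical n(Q) = (2/3) × 72.75 = 48.50 mol → 3089 g
% yield = 1490 / 3089 × 100 = 48.24 %

48.2 %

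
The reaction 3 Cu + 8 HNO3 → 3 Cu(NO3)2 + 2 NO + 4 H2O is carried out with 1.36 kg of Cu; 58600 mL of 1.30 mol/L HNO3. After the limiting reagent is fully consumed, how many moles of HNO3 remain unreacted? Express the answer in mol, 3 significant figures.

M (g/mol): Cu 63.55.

19.1 mol

n(Cu) = 1.360×1000 / 63.55 = 21.40 mol
n(HNO3) = 1.30 × 58600/1000 = 76.18 mol
n/ν for Cu = 21.40/3 = 7.133
n/ν for HNO3 = 76.18/8 = 9.523
Smallest n/ν is Cu → limiting reagent.
HNO3 consumed = (8/3) × 21.40 = 57.07 mol
HNO3 remaining = 76.18 − 57.07 = 19.11 mol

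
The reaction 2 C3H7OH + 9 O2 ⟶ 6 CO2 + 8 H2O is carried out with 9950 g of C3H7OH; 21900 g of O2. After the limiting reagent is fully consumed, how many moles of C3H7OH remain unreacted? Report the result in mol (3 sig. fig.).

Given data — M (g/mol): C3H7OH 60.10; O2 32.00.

13.5 mol

n(C3H7OH) = 9950 / 60.10 = 165.6 mol
n(O2) = 21900 / 32.00 = 684.4 mol
n/ν for C3H7OH = 165.6/2 = 82.80
n/ν for O2 = 684.4/9 = 76.04
Smallest n/ν is O2 → limiting reagent.
C3H7OH consumed = (2/9) × 684.4 = 152.1 mol
C3H7OH remaining = 165.6 − 152.1 = 13.50 mol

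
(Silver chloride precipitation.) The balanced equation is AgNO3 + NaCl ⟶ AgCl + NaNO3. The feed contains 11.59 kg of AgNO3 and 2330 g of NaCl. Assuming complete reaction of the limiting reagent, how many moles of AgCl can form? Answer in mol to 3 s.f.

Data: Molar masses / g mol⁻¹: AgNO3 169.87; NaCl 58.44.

39.9 mol

n(AgNO3) = 11.59×1000 / 169.87 = 68.23 mol
n(NaCl) = 2330 / 58.44 = 39.87 mol
n/ν → AgNO3: 68.23, NaCl: 39.87; NaCl is limiting.
n(AgCl) = (1/1) × 39.87 = 39.87 mol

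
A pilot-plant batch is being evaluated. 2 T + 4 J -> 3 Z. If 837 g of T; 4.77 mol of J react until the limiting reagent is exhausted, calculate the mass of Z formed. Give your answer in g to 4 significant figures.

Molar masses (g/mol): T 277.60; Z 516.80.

n(T) = 837.0 / 277.60 = 3.015 mol
n(J) = 4.770 mol
n/ν for T = 3.015/2 = 1.508
n/ν for J = 4.770/4 = 1.193
Smallest n/ν is J → limiting reagent.
n(Z) = (3/4) × 4.770 = 3.578 mol
mass = 3.578 × 516.80 = 1849 g

1849 g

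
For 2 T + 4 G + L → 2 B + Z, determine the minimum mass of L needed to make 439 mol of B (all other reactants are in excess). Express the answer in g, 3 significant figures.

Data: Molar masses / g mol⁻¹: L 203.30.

44600 g

n(B) = 439.0 mol
n(L) = (1/2) × 439.0 = 219.5 mol
mass = 219.5 × 203.30 = 44620 g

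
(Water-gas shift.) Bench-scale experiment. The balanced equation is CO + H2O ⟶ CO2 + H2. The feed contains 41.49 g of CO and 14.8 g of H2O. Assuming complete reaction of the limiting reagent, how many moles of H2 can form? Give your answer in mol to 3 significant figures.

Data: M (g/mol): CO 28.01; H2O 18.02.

n(CO) = 41.49 / 28.01 = 1.481 mol
n(H2O) = 14.80 / 18.02 = 0.8213 mol
n/ν for CO = 1.481/1 = 1.481
n/ν for H2O = 0.8213/1 = 0.8213
Smallest n/ν is H2O → limiting reagent.
n(H2) = (1/1) × 0.8213 = 0.8213 mol

0.821 mol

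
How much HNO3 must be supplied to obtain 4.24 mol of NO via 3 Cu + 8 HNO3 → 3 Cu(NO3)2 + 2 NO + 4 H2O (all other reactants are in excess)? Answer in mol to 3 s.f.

n(NO) = 4.240 mol
n(HNO3) = (8/2) × 4.240 = 16.96 mol

17.0 mol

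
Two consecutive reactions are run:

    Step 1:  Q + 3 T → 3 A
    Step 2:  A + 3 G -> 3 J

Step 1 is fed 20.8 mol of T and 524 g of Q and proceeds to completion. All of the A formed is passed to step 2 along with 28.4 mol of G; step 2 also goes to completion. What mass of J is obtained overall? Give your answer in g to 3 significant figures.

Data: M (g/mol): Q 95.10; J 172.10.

4890 g

Step 1:
n(T) = 20.80 mol
n(Q) = 524.0 / 95.10 = 5.510 mol
n/ν for T = 20.80/3 = 6.933
n/ν for Q = 5.510/1 = 5.510
Smallest n/ν is Q → limiting reagent.
n(A) produced = (3/1) × 5.510 = 16.53 mol
Step 2:
n(A) available = 16.53 mol
n(G) = 28.40 mol
n/ν for A = 16.53/1 = 16.53
n/ν for G = 28.40/3 = 9.467
Smallest n/ν is G → limiting reagent.
n(J) = (3/3) × 28.40 = 28.40 mol
mass = 28.40 × 172.10 = 4888 g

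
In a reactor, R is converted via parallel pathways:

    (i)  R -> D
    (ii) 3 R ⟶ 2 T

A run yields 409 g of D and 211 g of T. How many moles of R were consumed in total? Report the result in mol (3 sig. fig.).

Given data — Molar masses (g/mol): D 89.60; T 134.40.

6.92 mol

n(D) = 409 / 89.60 = 4.565 mol
n(T) = 211 / 134.40 = 1.570 mol
n(R) via (i) = (1/1)×4.565 = 4.565 mol
n(R) via (ii) = (3/2)×1.570 = 2.355 mol
total n(R) = 4.565 + 2.355 = 6.920 mol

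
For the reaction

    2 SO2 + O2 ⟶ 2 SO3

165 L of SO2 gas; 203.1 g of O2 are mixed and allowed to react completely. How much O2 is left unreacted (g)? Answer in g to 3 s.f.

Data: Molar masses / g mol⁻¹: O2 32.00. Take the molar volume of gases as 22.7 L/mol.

86.8 g

n(SO2) = 165.0 / 22.7 = 7.269 mol
n(O2) = 203.1 / 32.00 = 6.347 mol
n/ν for SO2 = 7.269/2 = 3.635
n/ν for O2 = 6.347/1 = 6.347
Smallest n/ν is SO2 → limiting reagent.
O2 consumed = (1/2) × 7.269 = 3.635 mol
O2 remaining = 6.347 − 3.635 = 2.712 mol
mass = 2.712 × 32.00 = 86.78 g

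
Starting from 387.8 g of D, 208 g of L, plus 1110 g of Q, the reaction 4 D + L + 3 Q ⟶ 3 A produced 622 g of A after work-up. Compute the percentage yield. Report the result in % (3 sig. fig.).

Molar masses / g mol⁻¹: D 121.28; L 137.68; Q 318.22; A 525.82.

49.3 %

n(D) = 387.8 / 121.28 = 3.198 mol
n(L) = 208.0 / 137.68 = 1.511 mol
n(Q) = 1110 / 318.22 = 3.488 mol
n/ν for D = 3.198/4 = 0.7995
n/ν for L = 1.511/1 = 1.511
n/ν for Q = 3.488/3 = 1.163
Smallest n/ν is D → limiting reagent.
theoretical n(A) = (3/4) × 3.198 = 2.399 mol → 1261 g
% yield = 622 / 1261 × 100 = 49.33 %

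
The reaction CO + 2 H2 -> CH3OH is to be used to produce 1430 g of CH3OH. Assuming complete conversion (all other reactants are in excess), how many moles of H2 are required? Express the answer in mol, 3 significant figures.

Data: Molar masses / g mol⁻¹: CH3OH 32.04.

n(CH3OH) = 1430 / 32.04 = 44.63 mol
n(H2) = (2/1) × 44.63 = 89.26 mol

89.3 mol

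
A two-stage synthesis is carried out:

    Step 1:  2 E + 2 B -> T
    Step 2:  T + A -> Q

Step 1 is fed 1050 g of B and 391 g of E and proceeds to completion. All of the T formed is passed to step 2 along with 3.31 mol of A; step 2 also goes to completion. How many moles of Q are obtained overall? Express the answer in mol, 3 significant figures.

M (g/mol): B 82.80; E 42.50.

Step 1:
n(B) = 1050 / 82.80 = 12.68 mol
n(E) = 391.0 / 42.50 = 9.200 mol
n/ν for B = 12.68/2 = 6.340
n/ν for E = 9.200/2 = 4.600
Smallest n/ν is E → limiting reagent.
n(T) produced = (1/2) × 9.200 = 4.600 mol
Step 2:
n(T) available = 4.600 mol
n(A) = 3.310 mol
n/ν for T = 4.600/1 = 4.600
n/ν for A = 3.310/1 = 3.310
Smallest n/ν is A → limiting reagent.
n(Q) = (1/1) × 3.310 = 3.310 mol

3.31 mol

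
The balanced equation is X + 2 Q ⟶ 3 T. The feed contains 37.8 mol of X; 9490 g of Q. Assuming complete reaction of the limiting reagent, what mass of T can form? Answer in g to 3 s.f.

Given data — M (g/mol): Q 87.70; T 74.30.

n(X) = 37.80 mol
n(Q) = 9490 / 87.70 = 108.2 mol
n/ν → X: 37.80, Q: 54.10; X is limiting.
n(T) = (3/1) × 37.80 = 113.4 mol
mass = 113.4 × 74.30 = 8426 g

8430 g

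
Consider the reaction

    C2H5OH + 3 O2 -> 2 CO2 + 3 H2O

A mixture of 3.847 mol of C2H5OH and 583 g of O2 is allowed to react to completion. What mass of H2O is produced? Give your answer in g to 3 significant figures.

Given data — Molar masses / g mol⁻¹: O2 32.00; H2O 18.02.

n(C2H5OH) = 3.847 mol
n(O2) = 583.0 / 32.00 = 18.22 mol
n/ν → C2H5OH: 3.847, O2: 6.073; C2H5OH is limiting.
n(H2O) = (3/1) × 3.847 = 11.54 mol
mass = 11.54 × 18.02 = 208.0 g

208 g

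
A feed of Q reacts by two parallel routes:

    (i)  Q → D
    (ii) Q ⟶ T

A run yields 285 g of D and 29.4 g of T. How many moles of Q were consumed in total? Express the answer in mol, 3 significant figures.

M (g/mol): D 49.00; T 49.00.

6.42 mol

n(D) = 285 / 49.00 = 5.816 mol
n(T) = 29.4 / 49.00 = 0.6000 mol
n(Q) via (i) = (1/1)×5.816 = 5.816 mol
n(Q) via (ii) = (1/1)×0.6000 = 0.6000 mol
total n(Q) = 5.816 + 0.6000 = 6.416 mol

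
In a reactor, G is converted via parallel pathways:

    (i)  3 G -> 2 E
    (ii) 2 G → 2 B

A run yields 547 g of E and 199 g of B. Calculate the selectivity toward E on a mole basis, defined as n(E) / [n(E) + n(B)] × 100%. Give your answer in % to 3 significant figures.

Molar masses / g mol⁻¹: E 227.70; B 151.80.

64.7 %

n(E) = 547 / 227.70 = 2.402 mol
n(B) = 199 / 151.80 = 1.311 mol
selectivity = 2.402/(2.402+1.311) × 100 = 64.69 %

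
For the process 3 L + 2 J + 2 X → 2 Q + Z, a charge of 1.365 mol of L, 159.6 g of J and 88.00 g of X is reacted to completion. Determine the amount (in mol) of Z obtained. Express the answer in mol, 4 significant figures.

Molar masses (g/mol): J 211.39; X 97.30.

n(L) = 1.365 mol
n(J) = 159.6 / 211.39 = 0.7550 mol
n(X) = 88.00 / 97.30 = 0.9044 mol
n/ν for L = 1.365/3 = 0.4550
n/ν for J = 0.7550/2 = 0.3775
n/ν for X = 0.9044/2 = 0.4522
Smallest n/ν is J → limiting reagent.
n(Z) = (1/2) × 0.7550 = 0.3775 mol

0.3775 mol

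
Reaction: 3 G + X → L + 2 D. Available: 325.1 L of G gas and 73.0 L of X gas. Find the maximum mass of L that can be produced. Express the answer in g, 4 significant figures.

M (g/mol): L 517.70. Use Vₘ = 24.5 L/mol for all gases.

n(G) = 325.1 / 24.5 = 13.27 mol
n(X) = 73.00 / 24.5 = 2.980 mol
n/ν for G = 13.27/3 = 4.423
n/ν for X = 2.980/1 = 2.980
Smallest n/ν is X → limiting reagent.
n(L) = (1/1) × 2.980 = 2.980 mol
mass = 2.980 × 517.70 = 1543 g

1543 g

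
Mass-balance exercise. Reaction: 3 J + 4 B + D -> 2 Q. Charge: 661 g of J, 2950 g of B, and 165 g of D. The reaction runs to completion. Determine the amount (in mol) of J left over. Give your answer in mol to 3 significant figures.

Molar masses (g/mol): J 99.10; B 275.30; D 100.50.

n(J) = 661.0 / 99.10 = 6.670 mol
n(B) = 2950 / 275.30 = 10.72 mol
n(D) = 165.0 / 100.50 = 1.642 mol
n/ν for J = 6.670/3 = 2.223
n/ν for B = 10.72/4 = 2.680
n/ν for D = 1.642/1 = 1.642
Smallest n/ν is D → limiting reagent.
J consumed = (3/1) × 1.642 = 4.926 mol
J remaining = 6.670 − 4.926 = 1.744 mol

1.74 mol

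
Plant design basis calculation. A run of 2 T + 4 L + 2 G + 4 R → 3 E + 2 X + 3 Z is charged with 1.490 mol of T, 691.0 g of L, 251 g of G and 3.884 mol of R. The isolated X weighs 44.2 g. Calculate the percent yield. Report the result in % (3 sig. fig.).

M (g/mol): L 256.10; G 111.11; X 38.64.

84.8 %

n(T) = 1.490 mol
n(L) = 691.0 / 256.10 = 2.698 mol
n(G) = 251.0 / 111.11 = 2.259 mol
n(R) = 3.884 mol
n/ν for T = 1.490/2 = 0.7450
n/ν for L = 2.698/4 = 0.6745
n/ν for G = 2.259/2 = 1.130
n/ν for R = 3.884/4 = 0.9710
Smallest n/ν is L → limiting reagent.
theoretical n(X) = (2/4) × 2.698 = 1.349 mol → 52.13 g
% yield = 44.2 / 52.13 × 100 = 84.79 %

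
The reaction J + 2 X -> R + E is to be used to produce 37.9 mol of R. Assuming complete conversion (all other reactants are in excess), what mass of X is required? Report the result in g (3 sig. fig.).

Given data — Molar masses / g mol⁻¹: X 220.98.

16800 g

n(R) = 37.90 mol
n(X) = (2/1) × 37.90 = 75.80 mol
mass = 75.80 × 220.98 = 16750 g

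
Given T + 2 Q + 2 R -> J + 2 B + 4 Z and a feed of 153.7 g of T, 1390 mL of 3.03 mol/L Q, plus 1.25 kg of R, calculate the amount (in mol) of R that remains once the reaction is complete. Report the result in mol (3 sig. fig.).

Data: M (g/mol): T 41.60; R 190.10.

n(T) = 153.7 / 41.60 = 3.695 mol
n(Q) = 3.03 × 1390/1000 = 4.212 mol
n(R) = 1.250×1000 / 190.10 = 6.575 mol
n/ν for T = 3.695/1 = 3.695
n/ν for Q = 4.212/2 = 2.106
n/ν for R = 6.575/2 = 3.288
Smallest n/ν is Q → limiting reagent.
R consumed = (2/2) × 4.212 = 4.212 mol
R remaining = 6.575 − 4.212 = 2.363 mol

2.36 mol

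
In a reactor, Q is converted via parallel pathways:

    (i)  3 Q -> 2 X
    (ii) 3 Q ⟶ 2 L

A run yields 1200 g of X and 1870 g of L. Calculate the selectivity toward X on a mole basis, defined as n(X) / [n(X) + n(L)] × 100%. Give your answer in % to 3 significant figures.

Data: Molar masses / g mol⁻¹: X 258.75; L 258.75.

39.1 %

n(X) = 1200 / 258.75 = 4.638 mol
n(L) = 1870 / 258.75 = 7.227 mol
selectivity = 4.638/(4.638+7.227) × 100 = 39.09 %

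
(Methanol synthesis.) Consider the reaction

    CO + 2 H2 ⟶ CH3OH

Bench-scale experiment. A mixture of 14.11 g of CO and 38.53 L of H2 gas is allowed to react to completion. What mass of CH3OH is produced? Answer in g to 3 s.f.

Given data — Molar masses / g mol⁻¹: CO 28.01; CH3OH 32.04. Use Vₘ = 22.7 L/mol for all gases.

n(CO) = 14.11 / 28.01 = 0.5037 mol
n(H2) = 38.53 / 22.7 = 1.697 mol
n/ν → CO: 0.5037, H2: 0.8485; CO is limiting.
n(CH3OH) = (1/1) × 0.5037 = 0.5037 mol
mass = 0.5037 × 32.04 = 16.14 g

16.1 g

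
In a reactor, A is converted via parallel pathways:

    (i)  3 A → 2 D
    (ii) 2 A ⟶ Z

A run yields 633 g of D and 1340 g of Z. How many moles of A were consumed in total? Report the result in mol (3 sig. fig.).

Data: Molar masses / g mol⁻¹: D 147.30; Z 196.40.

20.1 mol

n(D) = 633 / 147.30 = 4.297 mol
n(Z) = 1340 / 196.40 = 6.823 mol
n(A) via (i) = (3/2)×4.297 = 6.446 mol
n(A) via (ii) = (2/1)×6.823 = 13.65 mol
total n(A) = 6.446 + 13.65 = 20.10 mol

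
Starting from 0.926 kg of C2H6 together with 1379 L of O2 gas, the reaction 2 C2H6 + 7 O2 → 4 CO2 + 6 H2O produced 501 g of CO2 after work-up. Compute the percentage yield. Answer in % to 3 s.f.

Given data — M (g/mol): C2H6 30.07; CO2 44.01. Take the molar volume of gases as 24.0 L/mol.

34.7 %

n(C2H6) = 0.9260×1000 / 30.07 = 30.79 mol
n(O2) = 1379 / 24.0 = 57.46 mol
n/ν for C2H6 = 30.79/2 = 15.40
n/ν for O2 = 57.46/7 = 8.209
Smallest n/ν is O2 → limiting reagent.
theoretical n(CO2) = (4/7) × 57.46 = 32.83 mol → 1445 g
% yield = 501 / 1445 × 100 = 34.67 %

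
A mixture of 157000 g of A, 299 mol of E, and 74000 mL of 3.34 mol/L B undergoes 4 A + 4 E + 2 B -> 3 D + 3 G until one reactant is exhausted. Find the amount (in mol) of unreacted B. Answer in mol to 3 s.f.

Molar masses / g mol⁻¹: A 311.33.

n(A) = 157000 / 311.33 = 504.3 mol
n(E) = 299.0 mol
n(B) = 3.34 × 74000/1000 = 247.2 mol
n/ν → A: 126.1, E: 74.75, B: 123.6; E is limiting.
B consumed = (2/4) × 299.0 = 149.5 mol
B remaining = 247.2 − 149.5 = 97.70 mol

97.7 mol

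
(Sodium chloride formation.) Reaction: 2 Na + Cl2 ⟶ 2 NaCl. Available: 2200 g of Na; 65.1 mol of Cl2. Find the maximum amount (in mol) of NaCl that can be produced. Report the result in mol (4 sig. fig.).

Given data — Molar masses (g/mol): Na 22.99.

n(Na) = 2200 / 22.99 = 95.69 mol
n(Cl2) = 65.10 mol
n/ν → Na: 47.85, Cl2: 65.10; Na is limiting.
n(NaCl) = (2/2) × 95.69 = 95.69 mol

95.69 mol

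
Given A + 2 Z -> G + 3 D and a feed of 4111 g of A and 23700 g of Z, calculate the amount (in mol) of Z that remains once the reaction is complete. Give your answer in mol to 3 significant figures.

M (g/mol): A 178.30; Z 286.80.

36.5 mol

n(A) = 4111 / 178.30 = 23.06 mol
n(Z) = 23700 / 286.80 = 82.64 mol
n/ν → A: 23.06, Z: 41.32; A is limiting.
Z consumed = (2/1) × 23.06 = 46.12 mol
Z remaining = 82.64 − 46.12 = 36.52 mol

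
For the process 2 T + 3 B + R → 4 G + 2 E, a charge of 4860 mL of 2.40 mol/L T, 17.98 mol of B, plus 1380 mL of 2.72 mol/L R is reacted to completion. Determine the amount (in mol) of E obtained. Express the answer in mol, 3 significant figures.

7.51 mol

n(T) = 2.40 × 4860/1000 = 11.66 mol
n(B) = 17.98 mol
n(R) = 2.72 × 1380/1000 = 3.754 mol
n/ν for T = 11.66/2 = 5.830
n/ν for B = 17.98/3 = 5.993
n/ν for R = 3.754/1 = 3.754
Smallest n/ν is R → limiting reagent.
n(E) = (2/1) × 3.754 = 7.508 mol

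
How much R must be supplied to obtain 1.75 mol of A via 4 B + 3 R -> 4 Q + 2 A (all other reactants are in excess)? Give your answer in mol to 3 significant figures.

2.63 mol

n(A) = 1.750 mol
n(R) = (3/2) × 1.750 = 2.625 mol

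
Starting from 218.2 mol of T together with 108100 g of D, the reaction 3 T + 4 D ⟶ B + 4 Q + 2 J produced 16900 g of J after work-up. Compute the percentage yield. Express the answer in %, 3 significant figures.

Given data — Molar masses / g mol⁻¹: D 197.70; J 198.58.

58.5 %

n(T) = 218.2 mol
n(D) = 108100 / 197.70 = 546.8 mol
n/ν → T: 72.73, D: 136.7; T is limiting.
theoretical n(J) = (2/3) × 218.2 = 145.5 mol → 28890 g
% yield = 16900 / 28890 × 100 = 58.50 %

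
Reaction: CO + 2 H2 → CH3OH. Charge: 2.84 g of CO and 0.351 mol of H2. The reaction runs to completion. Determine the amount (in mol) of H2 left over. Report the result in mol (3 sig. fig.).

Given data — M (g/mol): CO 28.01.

0.148 mol

n(CO) = 2.840 / 28.01 = 0.1014 mol
n(H2) = 0.3510 mol
n/ν → CO: 0.1014, H2: 0.1755; CO is limiting.
H2 consumed = (2/1) × 0.1014 = 0.2028 mol
H2 remaining = 0.3510 − 0.2028 = 0.1482 mol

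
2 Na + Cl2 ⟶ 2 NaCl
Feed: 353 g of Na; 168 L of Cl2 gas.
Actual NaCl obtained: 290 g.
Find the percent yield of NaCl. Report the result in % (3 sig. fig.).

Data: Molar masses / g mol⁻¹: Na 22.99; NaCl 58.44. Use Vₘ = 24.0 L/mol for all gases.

35.4 %

n(Na) = 353.0 / 22.99 = 15.35 mol
n(Cl2) = 168.0 / 24.0 = 7.000 mol
n/ν → Na: 7.675, Cl2: 7.000; Cl2 is limiting.
theoretical n(NaCl) = (2/1) × 7.000 = 14.00 mol → 818.2 g
% yield = 290 / 818.2 × 100 = 35.44 %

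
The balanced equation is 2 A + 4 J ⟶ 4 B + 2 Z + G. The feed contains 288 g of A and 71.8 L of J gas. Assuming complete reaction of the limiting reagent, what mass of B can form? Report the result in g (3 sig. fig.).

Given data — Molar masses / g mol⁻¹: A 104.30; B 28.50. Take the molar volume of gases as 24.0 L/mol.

85.3 g

n(A) = 288.0 / 104.30 = 2.761 mol
n(J) = 71.80 / 24.0 = 2.992 mol
n/ν for A = 2.761/2 = 1.381
n/ν for J = 2.992/4 = 0.7480
Smallest n/ν is J → limiting reagent.
n(B) = (4/4) × 2.992 = 2.992 mol
mass = 2.992 × 28.50 = 85.27 g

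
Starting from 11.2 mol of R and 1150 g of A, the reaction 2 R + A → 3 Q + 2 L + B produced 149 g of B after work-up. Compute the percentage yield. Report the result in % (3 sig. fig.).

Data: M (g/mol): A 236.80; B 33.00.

n(R) = 11.20 mol
n(A) = 1150 / 236.80 = 4.856 mol
n/ν → R: 5.600, A: 4.856; A is limiting.
theoretical n(B) = (1/1) × 4.856 = 4.856 mol → 160.2 g
% yield = 149 / 160.2 × 100 = 93.01 %

93.0 %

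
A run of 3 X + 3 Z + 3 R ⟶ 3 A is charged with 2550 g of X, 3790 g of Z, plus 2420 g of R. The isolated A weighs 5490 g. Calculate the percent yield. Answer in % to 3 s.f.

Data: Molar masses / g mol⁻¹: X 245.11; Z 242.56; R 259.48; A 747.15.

78.8 %

n(X) = 2550 / 245.11 = 10.40 mol
n(Z) = 3790 / 242.56 = 15.63 mol
n(R) = 2420 / 259.48 = 9.326 mol
n/ν for X = 10.40/3 = 3.467
n/ν for Z = 15.63/3 = 5.210
n/ν for R = 9.326/3 = 3.109
Smallest n/ν is R → limiting reagent.
theoretical n(A) = (3/3) × 9.326 = 9.326 mol → 6968 g
% yield = 5490 / 6968 × 100 = 78.79 %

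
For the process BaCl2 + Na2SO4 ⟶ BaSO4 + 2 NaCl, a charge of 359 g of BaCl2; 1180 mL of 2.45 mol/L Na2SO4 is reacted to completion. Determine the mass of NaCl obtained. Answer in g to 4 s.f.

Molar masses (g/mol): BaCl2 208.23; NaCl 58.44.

n(BaCl2) = 359.0 / 208.23 = 1.724 mol
n(Na2SO4) = 2.45 × 1180/1000 = 2.891 mol
n/ν for BaCl2 = 1.724/1 = 1.724
n/ν for Na2SO4 = 2.891/1 = 2.891
Smallest n/ν is BaCl2 → limiting reagent.
n(NaCl) = (2/1) × 1.724 = 3.448 mol
mass = 3.448 × 58.44 = 201.5 g

201.5 g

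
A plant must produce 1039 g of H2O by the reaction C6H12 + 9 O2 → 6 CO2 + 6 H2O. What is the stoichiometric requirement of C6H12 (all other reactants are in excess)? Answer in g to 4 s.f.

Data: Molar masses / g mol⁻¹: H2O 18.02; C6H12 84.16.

808.8 g

n(H2O) = 1039 / 18.02 = 57.66 mol
n(C6H12) = (1/6) × 57.66 = 9.610 mol
mass = 9.610 × 84.16 = 808.8 g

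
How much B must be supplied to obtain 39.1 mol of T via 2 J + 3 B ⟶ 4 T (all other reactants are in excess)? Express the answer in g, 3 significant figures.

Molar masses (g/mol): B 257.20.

n(T) = 39.10 mol
n(B) = (3/4) × 39.10 = 29.33 mol
mass = 29.33 × 257.20 = 7544 g

7540 g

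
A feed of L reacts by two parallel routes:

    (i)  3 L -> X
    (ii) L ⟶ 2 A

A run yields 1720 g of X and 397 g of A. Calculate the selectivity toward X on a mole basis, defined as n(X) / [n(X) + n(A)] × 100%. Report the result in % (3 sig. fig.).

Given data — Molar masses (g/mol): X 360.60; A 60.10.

n(X) = 1720 / 360.60 = 4.770 mol
n(A) = 397 / 60.10 = 6.606 mol
selectivity = 4.770/(4.770+6.606) × 100 = 41.93 %

41.9 %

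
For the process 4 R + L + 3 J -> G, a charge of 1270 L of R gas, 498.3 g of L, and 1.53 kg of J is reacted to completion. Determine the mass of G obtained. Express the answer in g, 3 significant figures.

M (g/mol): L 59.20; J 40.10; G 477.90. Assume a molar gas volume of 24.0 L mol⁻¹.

n(R) = 1270 / 24.0 = 52.92 mol
n(L) = 498.3 / 59.20 = 8.417 mol
n(J) = 1.530×1000 / 40.10 = 38.15 mol
n/ν for R = 52.92/4 = 13.23
n/ν for L = 8.417/1 = 8.417
n/ν for J = 38.15/3 = 12.72
Smallest n/ν is L → limiting reagent.
n(G) = (1/1) × 8.417 = 8.417 mol
mass = 8.417 × 477.90 = 4022 g

4020 g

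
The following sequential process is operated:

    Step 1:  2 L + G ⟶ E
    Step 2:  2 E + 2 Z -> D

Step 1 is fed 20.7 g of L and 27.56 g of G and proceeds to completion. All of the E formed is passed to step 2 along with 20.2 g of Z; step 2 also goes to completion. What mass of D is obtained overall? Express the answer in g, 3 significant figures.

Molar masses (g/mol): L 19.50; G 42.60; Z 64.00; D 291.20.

Step 1:
n(L) = 20.70 / 19.50 = 1.062 mol
n(G) = 27.56 / 42.60 = 0.6469 mol
n/ν for L = 1.062/2 = 0.5310
n/ν for G = 0.6469/1 = 0.6469
Smallest n/ν is L → limiting reagent.
n(E) produced = (1/2) × 1.062 = 0.5310 mol
Step 2:
n(E) available = 0.5310 mol
n(Z) = 20.20 / 64.00 = 0.3156 mol
n/ν for E = 0.5310/2 = 0.2655
n/ν for Z = 0.3156/2 = 0.1578
Smallest n/ν is Z → limiting reagent.
n(D) = (1/2) × 0.3156 = 0.1578 mol
mass = 0.1578 × 291.20 = 45.95 g

46.0 g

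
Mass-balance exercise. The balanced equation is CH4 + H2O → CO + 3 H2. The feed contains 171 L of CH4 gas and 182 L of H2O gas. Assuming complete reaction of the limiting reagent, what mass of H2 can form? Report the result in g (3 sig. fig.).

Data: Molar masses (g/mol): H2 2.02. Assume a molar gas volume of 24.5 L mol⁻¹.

42.3 g

n(CH4) = 171.0 / 24.5 = 6.980 mol
n(H2O) = 182.0 / 24.5 = 7.429 mol
n/ν for CH4 = 6.980/1 = 6.980
n/ν for H2O = 7.429/1 = 7.429
Smallest n/ν is CH4 → limiting reagent.
n(H2) = (3/1) × 6.980 = 20.94 mol
mass = 20.94 × 2.02 = 42.30 g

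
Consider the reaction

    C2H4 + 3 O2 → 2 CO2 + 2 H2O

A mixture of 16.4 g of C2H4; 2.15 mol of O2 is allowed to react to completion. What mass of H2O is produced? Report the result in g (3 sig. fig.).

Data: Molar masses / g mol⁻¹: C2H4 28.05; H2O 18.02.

21.1 g

n(C2H4) = 16.40 / 28.05 = 0.5847 mol
n(O2) = 2.150 mol
n/ν for C2H4 = 0.5847/1 = 0.5847
n/ν for O2 = 2.150/3 = 0.7167
Smallest n/ν is C2H4 → limiting reagent.
n(H2O) = (2/1) × 0.5847 = 1.169 mol
mass = 1.169 × 18.02 = 21.07 g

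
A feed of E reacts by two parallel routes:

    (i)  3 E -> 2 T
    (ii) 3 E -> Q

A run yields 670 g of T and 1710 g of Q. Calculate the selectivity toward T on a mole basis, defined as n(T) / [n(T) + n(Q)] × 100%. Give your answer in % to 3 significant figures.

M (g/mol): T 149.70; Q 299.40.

n(T) = 670 / 149.70 = 4.476 mol
n(Q) = 1710 / 299.40 = 5.711 mol
selectivity = 4.476/(4.476+5.711) × 100 = 43.94 %

43.9 %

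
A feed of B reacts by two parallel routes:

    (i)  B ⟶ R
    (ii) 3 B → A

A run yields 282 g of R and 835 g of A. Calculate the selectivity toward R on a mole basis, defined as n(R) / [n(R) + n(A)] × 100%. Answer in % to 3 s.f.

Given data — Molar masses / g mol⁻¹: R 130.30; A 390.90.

n(R) = 282 / 130.30 = 2.164 mol
n(A) = 835 / 390.90 = 2.136 mol
selectivity = 2.164/(2.164+2.136) × 100 = 50.33 %

50.3 %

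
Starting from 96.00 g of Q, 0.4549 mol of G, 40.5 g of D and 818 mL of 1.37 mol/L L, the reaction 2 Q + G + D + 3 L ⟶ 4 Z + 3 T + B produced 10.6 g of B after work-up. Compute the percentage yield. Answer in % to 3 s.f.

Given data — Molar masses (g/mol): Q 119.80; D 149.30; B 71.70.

n(Q) = 96.00 / 119.80 = 0.8013 mol
n(G) = 0.4549 mol
n(D) = 40.50 / 149.30 = 0.2713 mol
n(L) = 1.37 × 818.0/1000 = 1.121 mol
n/ν for Q = 0.8013/2 = 0.4007
n/ν for G = 0.4549/1 = 0.4549
n/ν for D = 0.2713/1 = 0.2713
n/ν for L = 1.121/3 = 0.3737
Smallest n/ν is D → limiting reagent.
theoretical n(B) = (1/1) × 0.2713 = 0.2713 mol → 19.45 g
% yield = 10.6 / 19.45 × 100 = 54.50 %

54.5 %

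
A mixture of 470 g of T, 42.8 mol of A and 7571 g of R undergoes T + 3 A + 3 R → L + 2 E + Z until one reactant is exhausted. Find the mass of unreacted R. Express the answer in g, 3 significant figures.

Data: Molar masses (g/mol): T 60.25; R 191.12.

3100 g

n(T) = 470.0 / 60.25 = 7.801 mol
n(A) = 42.80 mol
n(R) = 7571 / 191.12 = 39.61 mol
n/ν → T: 7.801, A: 14.27, R: 13.20; T is limiting.
R consumed = (3/1) × 7.801 = 23.40 mol
R remaining = 39.61 − 23.40 = 16.21 mol
mass = 16.21 × 191.12 = 3098 g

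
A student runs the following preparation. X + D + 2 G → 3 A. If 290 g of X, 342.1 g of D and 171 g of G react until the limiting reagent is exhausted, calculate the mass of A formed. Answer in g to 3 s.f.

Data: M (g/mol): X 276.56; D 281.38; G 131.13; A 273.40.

535 g

n(X) = 290.0 / 276.56 = 1.049 mol
n(D) = 342.1 / 281.38 = 1.216 mol
n(G) = 171.0 / 131.13 = 1.304 mol
n/ν → X: 1.049, D: 1.216, G: 0.6520; G is limiting.
n(A) = (3/2) × 1.304 = 1.956 mol
mass = 1.956 × 273.40 = 534.8 g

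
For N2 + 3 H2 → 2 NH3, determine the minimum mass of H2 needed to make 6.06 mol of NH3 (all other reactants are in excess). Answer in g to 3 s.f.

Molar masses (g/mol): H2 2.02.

18.4 g

n(NH3) = 6.060 mol
n(H2) = (3/2) × 6.060 = 9.090 mol
mass = 9.090 × 2.02 = 18.36 g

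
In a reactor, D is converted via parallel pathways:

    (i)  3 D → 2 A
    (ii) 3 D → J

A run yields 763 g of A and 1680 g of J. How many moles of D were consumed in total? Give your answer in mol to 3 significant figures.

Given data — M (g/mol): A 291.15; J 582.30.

n(A) = 763 / 291.15 = 2.621 mol
n(J) = 1680 / 582.30 = 2.885 mol
n(D) via (i) = (3/2)×2.621 = 3.932 mol
n(D) via (ii) = (3/1)×2.885 = 8.655 mol
total n(D) = 3.932 + 8.655 = 12.59 mol

12.6 mol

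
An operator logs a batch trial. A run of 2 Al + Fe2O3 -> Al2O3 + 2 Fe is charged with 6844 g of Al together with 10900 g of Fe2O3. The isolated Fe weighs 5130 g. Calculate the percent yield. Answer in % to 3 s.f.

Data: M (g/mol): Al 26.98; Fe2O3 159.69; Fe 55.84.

67.3 %

n(Al) = 6844 / 26.98 = 253.7 mol
n(Fe2O3) = 10900 / 159.69 = 68.26 mol
n/ν for Al = 253.7/2 = 126.9
n/ν for Fe2O3 = 68.26/1 = 68.26
Smallest n/ν is Fe2O3 → limiting reagent.
theoretical n(Fe) = (2/1) × 68.26 = 136.5 mol → 7622 g
% yield = 5130 / 7622 × 100 = 67.31 %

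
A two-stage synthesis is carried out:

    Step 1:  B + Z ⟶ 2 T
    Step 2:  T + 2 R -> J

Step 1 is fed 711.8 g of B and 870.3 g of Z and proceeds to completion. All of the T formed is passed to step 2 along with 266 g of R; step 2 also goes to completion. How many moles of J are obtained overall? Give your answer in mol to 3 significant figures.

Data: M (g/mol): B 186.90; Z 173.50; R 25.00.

Step 1:
n(B) = 711.8 / 186.90 = 3.808 mol
n(Z) = 870.3 / 173.50 = 5.016 mol
n/ν for B = 3.808/1 = 3.808
n/ν for Z = 5.016/1 = 5.016
Smallest n/ν is B → limiting reagent.
n(T) produced = (2/1) × 3.808 = 7.616 mol
Step 2:
n(T) available = 7.616 mol
n(R) = 266.0 / 25.00 = 10.64 mol
n/ν for T = 7.616/1 = 7.616
n/ν for R = 10.64/2 = 5.320
Smallest n/ν is R → limiting reagent.
n(J) = (1/2) × 10.64 = 5.320 mol

5.32 mol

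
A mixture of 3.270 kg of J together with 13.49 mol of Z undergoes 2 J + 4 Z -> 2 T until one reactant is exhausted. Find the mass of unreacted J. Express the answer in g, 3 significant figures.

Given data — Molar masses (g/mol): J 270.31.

1450 g

n(J) = 3.270×1000 / 270.31 = 12.10 mol
n(Z) = 13.49 mol
n/ν for J = 12.10/2 = 6.050
n/ν for Z = 13.49/4 = 3.373
Smallest n/ν is Z → limiting reagent.
J consumed = (2/4) × 13.49 = 6.745 mol
J remaining = 12.10 − 6.745 = 5.355 mol
mass = 5.355 × 270.31 = 1448 g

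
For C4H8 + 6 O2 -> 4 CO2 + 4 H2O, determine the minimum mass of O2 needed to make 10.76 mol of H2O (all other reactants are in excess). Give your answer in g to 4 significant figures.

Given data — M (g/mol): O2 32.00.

516.5 g

n(H2O) = 10.76 mol
n(O2) = (6/4) × 10.76 = 16.14 mol
mass = 16.14 × 32.00 = 516.5 g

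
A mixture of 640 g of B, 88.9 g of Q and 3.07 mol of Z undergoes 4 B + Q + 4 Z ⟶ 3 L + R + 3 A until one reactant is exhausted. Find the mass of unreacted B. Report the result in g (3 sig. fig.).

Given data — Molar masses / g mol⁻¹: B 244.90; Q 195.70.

n(B) = 640.0 / 244.90 = 2.613 mol
n(Q) = 88.90 / 195.70 = 0.4543 mol
n(Z) = 3.070 mol
n/ν for B = 2.613/4 = 0.6533
n/ν for Q = 0.4543/1 = 0.4543
n/ν for Z = 3.070/4 = 0.7675
Smallest n/ν is Q → limiting reagent.
B consumed = (4/1) × 0.4543 = 1.817 mol
B remaining = 2.613 − 1.817 = 0.7960 mol
mass = 0.7960 × 244.90 = 194.9 g

195 g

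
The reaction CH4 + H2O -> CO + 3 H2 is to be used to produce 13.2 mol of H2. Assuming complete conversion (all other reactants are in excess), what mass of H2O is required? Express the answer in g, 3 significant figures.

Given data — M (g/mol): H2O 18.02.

79.3 g

n(H2) = 13.20 mol
n(H2O) = (1/3) × 13.20 = 4.400 mol
mass = 4.400 × 18.02 = 79.29 g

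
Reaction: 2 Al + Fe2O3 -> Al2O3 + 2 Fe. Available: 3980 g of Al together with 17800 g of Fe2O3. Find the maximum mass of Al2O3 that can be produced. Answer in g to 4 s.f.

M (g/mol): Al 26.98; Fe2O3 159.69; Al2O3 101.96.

n(Al) = 3980 / 26.98 = 147.5 mol
n(Fe2O3) = 17800 / 159.69 = 111.5 mol
n/ν → Al: 73.75, Fe2O3: 111.5; Al is limiting.
n(Al2O3) = (1/2) × 147.5 = 73.75 mol
mass = 73.75 × 101.96 = 7520 g

7520 g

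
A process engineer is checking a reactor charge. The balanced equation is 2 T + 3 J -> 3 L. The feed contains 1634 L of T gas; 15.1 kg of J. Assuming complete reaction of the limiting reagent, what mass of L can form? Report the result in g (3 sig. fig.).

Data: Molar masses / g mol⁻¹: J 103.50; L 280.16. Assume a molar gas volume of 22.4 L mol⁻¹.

30700 g

n(T) = 1634 / 22.4 = 72.95 mol
n(J) = 15.10×1000 / 103.50 = 145.9 mol
n/ν for T = 72.95/2 = 36.48
n/ν for J = 145.9/3 = 48.63
Smallest n/ν is T → limiting reagent.
n(L) = (3/2) × 72.95 = 109.4 mol
mass = 109.4 × 280.16 = 30650 g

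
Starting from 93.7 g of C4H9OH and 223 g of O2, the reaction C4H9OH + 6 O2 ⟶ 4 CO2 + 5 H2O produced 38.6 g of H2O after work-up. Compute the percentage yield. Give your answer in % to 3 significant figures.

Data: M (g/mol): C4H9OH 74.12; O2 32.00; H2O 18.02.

36.9 %

n(C4H9OH) = 93.70 / 74.12 = 1.264 mol
n(O2) = 223.0 / 32.00 = 6.969 mol
n/ν for C4H9OH = 1.264/1 = 1.264
n/ν for O2 = 6.969/6 = 1.162
Smallest n/ν is O2 → limiting reagent.
theoretical n(H2O) = (5/6) × 6.969 = 5.808 mol → 104.7 g
% yield = 38.6 / 104.7 × 100 = 36.87 %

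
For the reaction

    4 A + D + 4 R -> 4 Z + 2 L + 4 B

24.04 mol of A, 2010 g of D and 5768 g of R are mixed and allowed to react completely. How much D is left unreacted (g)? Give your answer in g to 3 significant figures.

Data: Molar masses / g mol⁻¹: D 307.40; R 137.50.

163 g

n(A) = 24.04 mol
n(D) = 2010 / 307.40 = 6.539 mol
n(R) = 5768 / 137.50 = 41.95 mol
n/ν → A: 6.010, D: 6.539, R: 10.49; A is limiting.
D consumed = (1/4) × 24.04 = 6.010 mol
D remaining = 6.539 − 6.010 = 0.5290 mol
mass = 0.5290 × 307.40 = 162.6 g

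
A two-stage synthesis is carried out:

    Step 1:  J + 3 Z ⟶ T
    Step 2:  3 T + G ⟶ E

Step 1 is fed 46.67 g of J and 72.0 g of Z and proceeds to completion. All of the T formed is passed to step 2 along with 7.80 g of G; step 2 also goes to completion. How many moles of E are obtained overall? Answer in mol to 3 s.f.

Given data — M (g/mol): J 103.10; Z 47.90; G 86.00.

Step 1:
n(J) = 46.67 / 103.10 = 0.4527 mol
n(Z) = 72.00 / 47.90 = 1.503 mol
n/ν → J: 0.4527, Z: 0.5010; J is limiting.
n(T) produced = (1/1) × 0.4527 = 0.4527 mol
Step 2:
n(T) available = 0.4527 mol
n(G) = 7.800 / 86.00 = 0.09070 mol
n/ν → T: 0.1509, G: 0.09070; G is limiting.
n(E) = (1/1) × 0.09070 = 0.09070 mol

0.0907 mol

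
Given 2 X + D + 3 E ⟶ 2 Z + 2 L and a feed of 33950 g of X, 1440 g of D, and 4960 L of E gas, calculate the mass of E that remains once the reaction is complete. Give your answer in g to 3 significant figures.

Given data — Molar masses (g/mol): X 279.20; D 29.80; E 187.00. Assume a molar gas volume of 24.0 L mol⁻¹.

11500 g

n(X) = 33950 / 279.20 = 121.6 mol
n(D) = 1440 / 29.80 = 48.32 mol
n(E) = 4960 / 24.0 = 206.7 mol
n/ν → X: 60.80, D: 48.32, E: 68.90; D is limiting.
E consumed = (3/1) × 48.32 = 145.0 mol
E remaining = 206.7 − 145.0 = 61.70 mol
mass = 61.70 × 187.00 = 11540 g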